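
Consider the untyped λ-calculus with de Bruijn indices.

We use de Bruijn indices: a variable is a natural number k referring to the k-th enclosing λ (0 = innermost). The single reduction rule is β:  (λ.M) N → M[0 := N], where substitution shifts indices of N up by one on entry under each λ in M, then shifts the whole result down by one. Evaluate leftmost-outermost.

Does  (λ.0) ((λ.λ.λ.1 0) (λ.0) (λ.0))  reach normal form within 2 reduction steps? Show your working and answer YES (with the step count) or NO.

  start: (λ.0) ((λ.λ.λ.1 0) (λ.0) (λ.0))
  step 1: (λ.λ.λ.1 0) (λ.0) (λ.0)
  step 2: (λ.λ.1 0) (λ.0)

Answer: NO — after 2 steps the term is (λ.λ.1 0) (λ.0), not yet normal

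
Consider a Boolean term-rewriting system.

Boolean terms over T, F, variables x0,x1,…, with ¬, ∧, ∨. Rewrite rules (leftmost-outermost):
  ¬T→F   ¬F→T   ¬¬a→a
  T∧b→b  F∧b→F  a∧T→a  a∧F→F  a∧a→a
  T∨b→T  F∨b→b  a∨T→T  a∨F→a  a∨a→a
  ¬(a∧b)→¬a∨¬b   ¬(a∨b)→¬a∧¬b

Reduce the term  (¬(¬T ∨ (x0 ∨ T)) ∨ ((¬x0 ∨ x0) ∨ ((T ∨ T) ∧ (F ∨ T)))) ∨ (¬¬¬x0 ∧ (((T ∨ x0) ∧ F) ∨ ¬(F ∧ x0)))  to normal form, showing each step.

Answer: normal form = T  (in 12 steps)

Working:
  start: (¬(¬T ∨ (x0 ∨ T)) ∨ ((¬x0 ∨ x0) ∨ ((T ∨ T) ∧ (F ∨ T)))) ∨ (¬¬¬x0 ∧ (((T ∨ x0) ∧ F) ∨ ¬(F ∧ x0)))
  [1] ((¬¬T ∧ ¬(x0 ∨ T)) ∨ ((¬x0 ∨ x0) ∨ ((T ∨ T) ∧ (F ∨ T)))) ∨ (¬¬¬x0 ∧ (((T ∨ x0) ∧ F) ∨ ¬(F ∧ x0)))
  [2] ((T ∧ ¬(x0 ∨ T)) ∨ ((¬x0 ∨ x0) ∨ ((T ∨ T) ∧ (F ∨ T)))) ∨ (¬¬¬x0 ∧ (((T ∨ x0) ∧ F) ∨ ¬(F ∧ x0)))
  [3] (¬(x0 ∨ T) ∨ ((¬x0 ∨ x0) ∨ ((T ∨ T) ∧ (F ∨ T)))) ∨ (¬¬¬x0 ∧ (((T ∨ x0) ∧ F) ∨ ¬(F ∧ x0)))
  [4] ((¬x0 ∧ ¬T) ∨ ((¬x0 ∨ x0) ∨ ((T ∨ T) ∧ (F ∨ T)))) ∨ (¬¬¬x0 ∧ (((T ∨ x0) ∧ F) ∨ ¬(F ∧ x0)))
  [5] ((¬x0 ∧ F) ∨ ((¬x0 ∨ x0) ∨ ((T ∨ T) ∧ (F ∨ T)))) ∨ (¬¬¬x0 ∧ (((T ∨ x0) ∧ F) ∨ ¬(F ∧ x0)))
  [6] (F ∨ ((¬x0 ∨ x0) ∨ ((T ∨ T) ∧ (F ∨ T)))) ∨ (¬¬¬x0 ∧ (((T ∨ x0) ∧ F) ∨ ¬(F ∧ x0)))
  [7] ((¬x0 ∨ x0) ∨ ((T ∨ T) ∧ (F ∨ T))) ∨ (¬¬¬x0 ∧ (((T ∨ x0) ∧ F) ∨ ¬(F ∧ x0)))
  [8] ((¬x0 ∨ x0) ∨ (T ∧ (F ∨ T))) ∨ (¬¬¬x0 ∧ (((T ∨ x0) ∧ F) ∨ ¬(F ∧ x0)))
  [9] ((¬x0 ∨ x0) ∨ (F ∨ T)) ∨ (¬¬¬x0 ∧ (((T ∨ x0) ∧ F) ∨ ¬(F ∧ x0)))
  [10] ((¬x0 ∨ x0) ∨ T) ∨ (¬¬¬x0 ∧ (((T ∨ x0) ∧ F) ∨ ¬(F ∧ x0)))
  [11] T ∨ (¬¬¬x0 ∧ (((T ∨ x0) ∧ F) ∨ ¬(F ∧ x0)))
  [12] T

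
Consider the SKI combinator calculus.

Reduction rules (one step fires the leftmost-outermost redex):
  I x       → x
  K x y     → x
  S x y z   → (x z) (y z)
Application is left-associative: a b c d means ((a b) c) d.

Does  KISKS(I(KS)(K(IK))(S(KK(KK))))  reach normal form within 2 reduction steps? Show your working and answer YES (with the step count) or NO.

  start: KISKS(I(KS)(K(IK))(S(KK(KK))))
  →1  IKS(I(KS)(K(IK))(S(KK(KK))))
  →2  KS(I(KS)(K(IK))(S(KK(KK))))

Answer: NO — after 2 steps the term is KS(I(KS)(K(IK))(S(KK(KK)))), not yet normal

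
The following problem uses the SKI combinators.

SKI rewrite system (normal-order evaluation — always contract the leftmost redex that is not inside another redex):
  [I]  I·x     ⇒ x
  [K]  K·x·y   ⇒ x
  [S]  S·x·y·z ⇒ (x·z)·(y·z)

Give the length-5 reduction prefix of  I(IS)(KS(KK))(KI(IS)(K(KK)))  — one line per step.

Answer: after 5 steps: SS(K(KK))

Derivation:
  start: I(IS)(KS(KK))(KI(IS)(K(KK)))
  step 1: IS(KS(KK))(KI(IS)(K(KK)))
  step 2: S(KS(KK))(KI(IS)(K(KK)))
  step 3: SS(KI(IS)(K(KK)))
  step 4: SS(I(K(KK)))
  step 5: SS(K(KK))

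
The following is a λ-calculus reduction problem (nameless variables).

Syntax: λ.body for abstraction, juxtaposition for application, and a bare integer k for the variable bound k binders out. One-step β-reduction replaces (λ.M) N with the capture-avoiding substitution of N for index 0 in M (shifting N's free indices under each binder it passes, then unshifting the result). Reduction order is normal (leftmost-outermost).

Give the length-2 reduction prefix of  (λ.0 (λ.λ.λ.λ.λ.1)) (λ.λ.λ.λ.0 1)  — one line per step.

Answer: after 2 steps: λ.λ.λ.0 1

Working:
  start: (λ.0 (λ.λ.λ.λ.λ.1)) (λ.λ.λ.λ.0 1)
  step 1: (λ.λ.λ.λ.0 1) (λ.λ.λ.λ.λ.1)
  step 2: λ.λ.λ.0 1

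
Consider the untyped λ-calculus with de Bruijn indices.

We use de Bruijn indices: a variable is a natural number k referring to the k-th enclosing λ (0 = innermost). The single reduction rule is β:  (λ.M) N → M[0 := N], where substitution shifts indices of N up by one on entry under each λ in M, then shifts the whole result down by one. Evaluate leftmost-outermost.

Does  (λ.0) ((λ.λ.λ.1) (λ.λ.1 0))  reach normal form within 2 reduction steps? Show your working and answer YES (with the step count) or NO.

Answer: YES — reaches normal form λ.λ.1 in 2 ≤ 2 steps

Working:
  start: (λ.0) ((λ.λ.λ.1) (λ.λ.1 0))
  →1  (λ.λ.λ.1) (λ.λ.1 0)
  →2  λ.λ.1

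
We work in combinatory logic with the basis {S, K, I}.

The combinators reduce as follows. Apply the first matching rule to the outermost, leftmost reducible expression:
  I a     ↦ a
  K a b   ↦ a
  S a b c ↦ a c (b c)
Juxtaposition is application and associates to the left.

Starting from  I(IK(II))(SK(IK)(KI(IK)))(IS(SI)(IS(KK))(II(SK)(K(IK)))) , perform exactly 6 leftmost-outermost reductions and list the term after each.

Answer: after 6 steps: S(SI)(IS(KK))(II(SK)(K(IK)))

Working:
  start: I(IK(II))(SK(IK)(KI(IK)))(IS(SI)(IS(KK))(II(SK)(K(IK))))
  step 1: IK(II)(SK(IK)(KI(IK)))(IS(SI)(IS(KK))(II(SK)(K(IK))))
  step 2: K(II)(SK(IK)(KI(IK)))(IS(SI)(IS(KK))(II(SK)(K(IK))))
  step 3: II(IS(SI)(IS(KK))(II(SK)(K(IK))))
  step 4: I(IS(SI)(IS(KK))(II(SK)(K(IK))))
  step 5: IS(SI)(IS(KK))(II(SK)(K(IK)))
  step 6: S(SI)(IS(KK))(II(SK)(K(IK)))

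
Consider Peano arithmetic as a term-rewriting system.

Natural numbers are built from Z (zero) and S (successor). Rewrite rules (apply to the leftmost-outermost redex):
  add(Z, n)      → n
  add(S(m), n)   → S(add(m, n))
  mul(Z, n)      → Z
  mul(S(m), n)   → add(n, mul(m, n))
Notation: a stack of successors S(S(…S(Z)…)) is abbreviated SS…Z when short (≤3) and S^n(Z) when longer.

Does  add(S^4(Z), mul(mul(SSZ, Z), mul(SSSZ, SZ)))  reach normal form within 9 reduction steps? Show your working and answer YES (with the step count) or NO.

Answer: NO — after 9 steps the term is S(S(S(S(mul(mul(Z, Z), mul(SSSZ, SZ)))))), not yet normal

Working:
  start: add(S^4(Z), mul(mul(SSZ, Z), mul(SSSZ, SZ)))
  →1  S(add(SSSZ, mul(mul(SSZ, Z), mul(SSSZ, SZ))))
  →2  S(S(add(SSZ, mul(mul(SSZ, Z), mul(SSSZ, SZ)))))
  →3  S(S(S(add(SZ, mul(mul(SSZ, Z), mul(SSSZ, SZ))))))
  →4  S(S(S(S(add(Z, mul(mul(SSZ, Z), mul(SSSZ, SZ)))))))
  →5  S(S(S(S(mul(mul(SSZ, Z), mul(SSSZ, SZ))))))
  →6  S(S(S(S(mul(add(Z, mul(SZ, Z)), mul(SSSZ, SZ))))))
  →7  S(S(S(S(mul(mul(SZ, Z), mul(SSSZ, SZ))))))
  →8  S(S(S(S(mul(add(Z, mul(Z, Z)), mul(SSSZ, SZ))))))
  →9  S(S(S(S(mul(mul(Z, Z), mul(SSSZ, SZ))))))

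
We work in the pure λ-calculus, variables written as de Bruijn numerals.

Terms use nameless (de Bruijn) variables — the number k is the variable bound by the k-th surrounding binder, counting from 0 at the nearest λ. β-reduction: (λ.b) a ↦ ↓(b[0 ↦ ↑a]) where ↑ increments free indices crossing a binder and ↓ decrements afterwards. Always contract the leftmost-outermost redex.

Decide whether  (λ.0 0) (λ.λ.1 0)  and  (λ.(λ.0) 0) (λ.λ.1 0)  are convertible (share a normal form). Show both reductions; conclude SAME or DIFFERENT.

Term A:
  start: (λ.0 0) (λ.λ.1 0)
  [1] (λ.λ.1 0) (λ.λ.1 0)
  [2] λ.(λ.λ.1 0) 0
  [3] λ.λ.1 0

Term B:
  start: (λ.(λ.0) 0) (λ.λ.1 0)
  [1] (λ.0) (λ.λ.1 0)
  [2] λ.λ.1 0

Answer: SAME — A ⇓ λ.λ.1 0, B ⇓ λ.λ.1 0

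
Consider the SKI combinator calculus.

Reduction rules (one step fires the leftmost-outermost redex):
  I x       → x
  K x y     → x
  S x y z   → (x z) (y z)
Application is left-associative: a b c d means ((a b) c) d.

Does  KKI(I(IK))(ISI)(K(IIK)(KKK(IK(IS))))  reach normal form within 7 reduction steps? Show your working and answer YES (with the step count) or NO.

  start: KKI(I(IK))(ISI)(K(IIK)(KKK(IK(IS))))
  →1  K(I(IK))(ISI)(K(IIK)(KKK(IK(IS))))
  →2  I(IK)(K(IIK)(KKK(IK(IS))))
  →3  IK(K(IIK)(KKK(IK(IS))))
  →4  K(K(IIK)(KKK(IK(IS))))
  →5  K(IIK)
  →6  K(IK)
  →7  KK

Answer: YES — reaches normal form KK in 7 ≤ 7 steps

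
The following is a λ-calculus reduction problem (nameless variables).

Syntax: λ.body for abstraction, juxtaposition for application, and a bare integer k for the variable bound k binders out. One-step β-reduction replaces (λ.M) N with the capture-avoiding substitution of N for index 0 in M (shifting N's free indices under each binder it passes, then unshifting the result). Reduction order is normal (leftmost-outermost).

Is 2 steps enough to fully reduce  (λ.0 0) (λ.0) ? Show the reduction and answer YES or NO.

  start: (λ.0 0) (λ.0)
  →1  (λ.0) (λ.0)
  →2  λ.0

Answer: YES — reaches normal form λ.0 in 2 ≤ 2 steps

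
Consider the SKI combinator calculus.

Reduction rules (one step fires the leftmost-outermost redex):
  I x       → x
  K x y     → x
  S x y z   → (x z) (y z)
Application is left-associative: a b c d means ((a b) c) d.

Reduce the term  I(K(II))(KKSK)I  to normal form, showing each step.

Answer: normal form = I  (in 4 steps)

Derivation:
  start: I(K(II))(KKSK)I
  step 1: K(II)(KKSK)I
  step 2: III
  step 3: II
  step 4: I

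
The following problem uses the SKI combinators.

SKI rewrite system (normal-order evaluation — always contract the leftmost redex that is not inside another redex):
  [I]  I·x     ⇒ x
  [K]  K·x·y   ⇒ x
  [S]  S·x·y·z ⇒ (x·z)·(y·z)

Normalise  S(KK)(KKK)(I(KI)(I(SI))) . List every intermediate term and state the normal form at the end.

Answer: normal form = K(KI)  (in 5 steps)

Derivation:
  start: S(KK)(KKK)(I(KI)(I(SI)))
  →1  KK(I(KI)(I(SI)))(KKK(I(KI)(I(SI))))
  →2  K(KKK(I(KI)(I(SI))))
  →3  K(K(I(KI)(I(SI))))
  →4  K(K(KI(I(SI))))
  →5  K(KI)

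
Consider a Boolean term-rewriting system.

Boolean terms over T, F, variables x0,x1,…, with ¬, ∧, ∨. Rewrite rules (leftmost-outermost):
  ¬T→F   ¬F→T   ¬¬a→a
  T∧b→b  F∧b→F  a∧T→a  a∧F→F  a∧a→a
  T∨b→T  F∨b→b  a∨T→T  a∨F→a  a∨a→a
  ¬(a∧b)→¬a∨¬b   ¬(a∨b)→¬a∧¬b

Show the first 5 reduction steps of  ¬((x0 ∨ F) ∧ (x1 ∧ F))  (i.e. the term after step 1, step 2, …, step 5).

Answer: after 5 steps: ¬x0 ∨ (¬x1 ∨ ¬F)

Working:
  start: ¬((x0 ∨ F) ∧ (x1 ∧ F))
  step 1: ¬(x0 ∨ F) ∨ ¬(x1 ∧ F)
  step 2: (¬x0 ∧ ¬F) ∨ ¬(x1 ∧ F)
  step 3: (¬x0 ∧ T) ∨ ¬(x1 ∧ F)
  step 4: ¬x0 ∨ ¬(x1 ∧ F)
  step 5: ¬x0 ∨ (¬x1 ∨ ¬F)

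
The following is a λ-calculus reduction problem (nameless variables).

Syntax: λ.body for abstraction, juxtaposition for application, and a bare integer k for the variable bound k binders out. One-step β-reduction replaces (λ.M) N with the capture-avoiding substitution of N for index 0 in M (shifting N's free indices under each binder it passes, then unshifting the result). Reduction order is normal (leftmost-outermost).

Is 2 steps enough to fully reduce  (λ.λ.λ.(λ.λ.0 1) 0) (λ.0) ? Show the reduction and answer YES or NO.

  start: (λ.λ.λ.(λ.λ.0 1) 0) (λ.0)
  →1  λ.λ.(λ.λ.0 1) 0
  →2  λ.λ.λ.0 1

Answer: YES — reaches normal form λ.λ.λ.0 1 in 2 ≤ 2 steps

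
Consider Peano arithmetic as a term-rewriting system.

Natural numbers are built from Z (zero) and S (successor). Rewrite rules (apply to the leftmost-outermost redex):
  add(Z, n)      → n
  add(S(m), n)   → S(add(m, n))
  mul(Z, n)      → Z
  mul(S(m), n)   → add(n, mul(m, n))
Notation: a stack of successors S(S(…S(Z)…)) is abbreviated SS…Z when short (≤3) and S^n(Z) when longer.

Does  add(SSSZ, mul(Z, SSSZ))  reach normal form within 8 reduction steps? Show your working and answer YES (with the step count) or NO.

Answer: YES — reaches normal form SSSZ in 5 ≤ 8 steps

Reduction:
  start: add(SSSZ, mul(Z, SSSZ))
  [1] S(add(SSZ, mul(Z, SSSZ)))
  [2] S(S(add(SZ, mul(Z, SSSZ))))
  [3] S(S(S(add(Z, mul(Z, SSSZ)))))
  [4] S(S(S(mul(Z, SSSZ))))
  [5] SSSZ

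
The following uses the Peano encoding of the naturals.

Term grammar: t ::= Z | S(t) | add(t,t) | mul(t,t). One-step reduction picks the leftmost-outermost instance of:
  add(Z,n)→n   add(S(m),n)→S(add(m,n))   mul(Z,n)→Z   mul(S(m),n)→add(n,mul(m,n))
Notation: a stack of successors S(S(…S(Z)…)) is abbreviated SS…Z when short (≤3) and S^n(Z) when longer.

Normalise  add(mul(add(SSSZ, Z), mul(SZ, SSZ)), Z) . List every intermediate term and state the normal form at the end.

  start: add(mul(add(SSSZ, Z), mul(SZ, SSZ)), Z)
  [1] add(mul(S(add(SSZ, Z)), mul(SZ, SSZ)), Z)
  [2] add(add(mul(SZ, SSZ), mul(add(SSZ, Z), mul(SZ, SSZ))), Z)
  [3] add(add(add(SSZ, mul(Z, SSZ)), mul(add(SSZ, Z), mul(SZ, SSZ))), Z)
  [4] add(add(S(add(SZ, mul(Z, SSZ))), mul(add(SSZ, Z), mul(SZ, SSZ))), Z)
  [5] add(S(add(add(SZ, mul(Z, SSZ)), mul(add(SSZ, Z), mul(SZ, SSZ)))), Z)
  [6] S(add(add(add(SZ, mul(Z, SSZ)), mul(add(SSZ, Z), mul(SZ, SSZ))), Z))
  [7] S(add(add(S(add(Z, mul(Z, SSZ))), mul(add(SSZ, Z), mul(SZ, SSZ))), Z))
  [8] S(add(S(add(add(Z, mul(Z, SSZ)), mul(add(SSZ, Z), mul(SZ, SSZ)))), Z))
  [9] S(S(add(add(add(Z, mul(Z, SSZ)), mul(add(SSZ, Z), mul(SZ, SSZ))), Z)))
  [10] S(S(add(add(mul(Z, SSZ), mul(add(SSZ, Z), mul(SZ, SSZ))), Z)))
  [11] S(S(add(add(Z, mul(add(SSZ, Z), mul(SZ, SSZ))), Z)))
  [12] S(S(add(mul(add(SSZ, Z), mul(SZ, SSZ)), Z)))
  [13] S(S(add(mul(S(add(SZ, Z)), mul(SZ, SSZ)), Z)))
  [14] S(S(add(add(mul(SZ, SSZ), mul(add(SZ, Z), mul(SZ, SSZ))), Z)))
  [15] S(S(add(add(add(SSZ, mul(Z, SSZ)), mul(add(SZ, Z), mul(SZ, SSZ))), Z)))
  [16] S(S(add(add(S(add(SZ, mul(Z, SSZ))), mul(add(SZ, Z), mul(SZ, SSZ))), Z)))
  [17] S(S(add(S(add(add(SZ, mul(Z, SSZ)), mul(add(SZ, Z), mul(SZ, SSZ)))), Z)))
  [18] S(S(S(add(add(add(SZ, mul(Z, SSZ)), mul(add(SZ, Z), mul(SZ, SSZ))), Z))))
  [19] S(S(S(add(add(S(add(Z, mul(Z, SSZ))), mul(add(SZ, Z), mul(SZ, SSZ))), Z))))
  [20] S(S(S(add(S(add(add(Z, mul(Z, SSZ)), mul(add(SZ, Z), mul(SZ, SSZ)))), Z))))
  [21] S(S(S(S(add(add(add(Z, mul(Z, SSZ)), mul(add(SZ, Z), mul(SZ, SSZ))), Z)))))
  [22] S(S(S(S(add(add(mul(Z, SSZ), mul(add(SZ, Z), mul(SZ, SSZ))), Z)))))
  [23] S(S(S(S(add(add(Z, mul(add(SZ, Z), mul(SZ, SSZ))), Z)))))
  [24] S(S(S(S(add(mul(add(SZ, Z), mul(SZ, SSZ)), Z)))))
  [25] S(S(S(S(add(mul(S(add(Z, Z)), mul(SZ, SSZ)), Z)))))
  [26] S(S(S(S(add(add(mul(SZ, SSZ), mul(add(Z, Z), mul(SZ, SSZ))), Z)))))
  [27] S(S(S(S(add(add(add(SSZ, mul(Z, SSZ)), mul(add(Z, Z), mul(SZ, SSZ))), Z)))))
  [28] S(S(S(S(add(add(S(add(SZ, mul(Z, SSZ))), mul(add(Z, Z), mul(SZ, SSZ))), Z)))))
  [29] S(S(S(S(add(S(add(add(SZ, mul(Z, SSZ)), mul(add(Z, Z), mul(SZ, SSZ)))), Z)))))
  [30] S(S(S(S(S(add(add(add(SZ, mul(Z, SSZ)), mul(add(Z, Z), mul(SZ, SSZ))), Z))))))
  [31] S(S(S(S(S(add(add(S(add(Z, mul(Z, SSZ))), mul(add(Z, Z), mul(SZ, SSZ))), Z))))))
  [32] S(S(S(S(S(add(S(add(add(Z, mul(Z, SSZ)), mul(add(Z, Z), mul(SZ, SSZ)))), Z))))))
  [33] S(S(S(S(S(S(add(add(add(Z, mul(Z, SSZ)), mul(add(Z, Z), mul(SZ, SSZ))), Z)))))))
  [34] S(S(S(S(S(S(add(add(mul(Z, SSZ), mul(add(Z, Z), mul(SZ, SSZ))), Z)))))))
  [35] S(S(S(S(S(S(add(add(Z, mul(add(Z, Z), mul(SZ, SSZ))), Z)))))))
  [36] S(S(S(S(S(S(add(mul(add(Z, Z), mul(SZ, SSZ)), Z)))))))
  [37] S(S(S(S(S(S(add(mul(Z, mul(SZ, SSZ)), Z)))))))
  [38] S(S(S(S(S(S(add(Z, Z)))))))
  [39] S^6(Z)

Answer: normal form = S^6(Z)  (in 39 steps)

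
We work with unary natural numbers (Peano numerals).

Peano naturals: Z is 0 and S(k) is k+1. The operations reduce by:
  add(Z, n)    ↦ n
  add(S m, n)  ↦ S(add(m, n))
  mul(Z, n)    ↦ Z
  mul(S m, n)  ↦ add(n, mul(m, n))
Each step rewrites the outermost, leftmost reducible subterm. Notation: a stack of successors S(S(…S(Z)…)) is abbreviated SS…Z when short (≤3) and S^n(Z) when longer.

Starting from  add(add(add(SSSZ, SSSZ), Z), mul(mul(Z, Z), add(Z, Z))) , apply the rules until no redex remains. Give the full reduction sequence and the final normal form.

  start: add(add(add(SSSZ, SSSZ), Z), mul(mul(Z, Z), add(Z, Z)))
  step 1: add(add(S(add(SSZ, SSSZ)), Z), mul(mul(Z, Z), add(Z, Z)))
  step 2: add(S(add(add(SSZ, SSSZ), Z)), mul(mul(Z, Z), add(Z, Z)))
  step 3: S(add(add(add(SSZ, SSSZ), Z), mul(mul(Z, Z), add(Z, Z))))
  step 4: S(add(add(S(add(SZ, SSSZ)), Z), mul(mul(Z, Z), add(Z, Z))))
  step 5: S(add(S(add(add(SZ, SSSZ), Z)), mul(mul(Z, Z), add(Z, Z))))
  step 6: S(S(add(add(add(SZ, SSSZ), Z), mul(mul(Z, Z), add(Z, Z)))))
  step 7: S(S(add(add(S(add(Z, SSSZ)), Z), mul(mul(Z, Z), add(Z, Z)))))
  step 8: S(S(add(S(add(add(Z, SSSZ), Z)), mul(mul(Z, Z), add(Z, Z)))))
  step 9: S(S(S(add(add(add(Z, SSSZ), Z), mul(mul(Z, Z), add(Z, Z))))))
  step 10: S(S(S(add(add(SSSZ, Z), mul(mul(Z, Z), add(Z, Z))))))
  step 11: S(S(S(add(S(add(SSZ, Z)), mul(mul(Z, Z), add(Z, Z))))))
  step 12: S(S(S(S(add(add(SSZ, Z), mul(mul(Z, Z), add(Z, Z)))))))
  step 13: S(S(S(S(add(S(add(SZ, Z)), mul(mul(Z, Z), add(Z, Z)))))))
  step 14: S(S(S(S(S(add(add(SZ, Z), mul(mul(Z, Z), add(Z, Z))))))))
  step 15: S(S(S(S(S(add(S(add(Z, Z)), mul(mul(Z, Z), add(Z, Z))))))))
  step 16: S(S(S(S(S(S(add(add(Z, Z), mul(mul(Z, Z), add(Z, Z)))))))))
  step 17: S(S(S(S(S(S(add(Z, mul(mul(Z, Z), add(Z, Z)))))))))
  step 18: S(S(S(S(S(S(mul(mul(Z, Z), add(Z, Z))))))))
  step 19: S(S(S(S(S(S(mul(Z, add(Z, Z))))))))
  step 20: S^6(Z)

Answer: normal form = S^6(Z)  (in 20 steps)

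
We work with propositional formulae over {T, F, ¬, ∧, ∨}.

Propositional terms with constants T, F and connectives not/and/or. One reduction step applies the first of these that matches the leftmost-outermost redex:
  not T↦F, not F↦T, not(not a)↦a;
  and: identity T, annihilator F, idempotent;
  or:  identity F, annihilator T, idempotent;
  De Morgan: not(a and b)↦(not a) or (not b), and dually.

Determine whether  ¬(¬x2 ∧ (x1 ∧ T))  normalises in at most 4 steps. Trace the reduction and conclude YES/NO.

Answer: NO — after 4 steps the term is x2 ∨ (¬x1 ∨ F), not yet normal

Derivation:
  start: ¬(¬x2 ∧ (x1 ∧ T))
  →1  ¬¬x2 ∨ ¬(x1 ∧ T)
  →2  x2 ∨ ¬(x1 ∧ T)
  →3  x2 ∨ (¬x1 ∨ ¬T)
  →4  x2 ∨ (¬x1 ∨ F)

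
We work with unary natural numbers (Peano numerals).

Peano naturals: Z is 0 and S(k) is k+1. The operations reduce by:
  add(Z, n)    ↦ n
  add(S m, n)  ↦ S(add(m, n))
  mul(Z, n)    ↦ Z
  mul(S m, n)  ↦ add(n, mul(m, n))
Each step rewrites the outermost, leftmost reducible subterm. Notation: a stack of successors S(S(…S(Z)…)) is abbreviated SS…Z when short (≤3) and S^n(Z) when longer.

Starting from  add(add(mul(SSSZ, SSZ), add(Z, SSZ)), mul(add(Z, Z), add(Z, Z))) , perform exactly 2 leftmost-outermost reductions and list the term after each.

  start: add(add(mul(SSSZ, SSZ), add(Z, SSZ)), mul(add(Z, Z), add(Z, Z)))
  [1] add(add(add(SSZ, mul(SSZ, SSZ)), add(Z, SSZ)), mul(add(Z, Z), add(Z, Z)))
  [2] add(add(S(add(SZ, mul(SSZ, SSZ))), add(Z, SSZ)), mul(add(Z, Z), add(Z, Z)))

Answer: after 2 steps: add(add(S(add(SZ, mul(SSZ, SSZ))), add(Z, SSZ)), mul(add(Z, Z), add(Z, Z)))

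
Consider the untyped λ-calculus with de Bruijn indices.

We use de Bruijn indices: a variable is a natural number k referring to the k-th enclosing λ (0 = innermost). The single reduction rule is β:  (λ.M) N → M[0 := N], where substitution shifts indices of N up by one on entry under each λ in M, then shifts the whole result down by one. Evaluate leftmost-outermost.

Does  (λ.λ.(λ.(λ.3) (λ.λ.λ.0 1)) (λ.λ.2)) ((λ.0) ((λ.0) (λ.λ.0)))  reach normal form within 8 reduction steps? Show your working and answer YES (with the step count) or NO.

  start: (λ.λ.(λ.(λ.3) (λ.λ.λ.0 1)) (λ.λ.2)) ((λ.0) ((λ.0) (λ.λ.0)))
  step 1: λ.(λ.(λ.(λ.0) ((λ.0) (λ.λ.0))) (λ.λ.λ.0 1)) (λ.λ.2)
  step 2: λ.(λ.(λ.0) ((λ.0) (λ.λ.0))) (λ.λ.λ.0 1)
  step 3: λ.(λ.0) ((λ.0) (λ.λ.0))
  step 4: λ.(λ.0) (λ.λ.0)
  step 5: λ.λ.λ.0

Answer: YES — reaches normal form λ.λ.λ.0 in 5 ≤ 8 steps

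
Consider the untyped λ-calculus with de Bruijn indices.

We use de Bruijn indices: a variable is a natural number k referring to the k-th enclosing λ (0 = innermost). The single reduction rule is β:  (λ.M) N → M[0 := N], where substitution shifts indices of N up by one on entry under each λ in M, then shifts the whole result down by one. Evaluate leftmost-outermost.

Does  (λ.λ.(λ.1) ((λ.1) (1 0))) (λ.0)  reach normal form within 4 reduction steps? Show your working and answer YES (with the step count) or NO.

Answer: YES — reaches normal form λ.0 in 2 ≤ 4 steps

Reduction:
  start: (λ.λ.(λ.1) ((λ.1) (1 0))) (λ.0)
  step 1: λ.(λ.1) ((λ.1) ((λ.0) 0))
  step 2: λ.0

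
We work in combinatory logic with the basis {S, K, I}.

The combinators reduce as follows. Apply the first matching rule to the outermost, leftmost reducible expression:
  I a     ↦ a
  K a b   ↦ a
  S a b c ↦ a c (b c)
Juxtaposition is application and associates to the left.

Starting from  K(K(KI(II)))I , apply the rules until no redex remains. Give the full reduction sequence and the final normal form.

  start: K(K(KI(II)))I
  [1] K(KI(II))
  [2] KI

Answer: normal form = KI  (in 2 steps)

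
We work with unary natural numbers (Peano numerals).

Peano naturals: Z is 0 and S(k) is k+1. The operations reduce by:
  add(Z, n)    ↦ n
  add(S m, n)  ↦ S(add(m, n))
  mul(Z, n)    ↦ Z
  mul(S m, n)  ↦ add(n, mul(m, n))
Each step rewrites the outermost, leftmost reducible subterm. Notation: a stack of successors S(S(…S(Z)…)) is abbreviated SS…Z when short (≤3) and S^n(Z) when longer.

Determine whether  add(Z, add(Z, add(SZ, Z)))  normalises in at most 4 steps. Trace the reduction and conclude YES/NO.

  start: add(Z, add(Z, add(SZ, Z)))
  step 1: add(Z, add(SZ, Z))
  step 2: add(SZ, Z)
  step 3: S(add(Z, Z))
  step 4: SZ

Answer: YES — reaches normal form SZ in 4 ≤ 4 steps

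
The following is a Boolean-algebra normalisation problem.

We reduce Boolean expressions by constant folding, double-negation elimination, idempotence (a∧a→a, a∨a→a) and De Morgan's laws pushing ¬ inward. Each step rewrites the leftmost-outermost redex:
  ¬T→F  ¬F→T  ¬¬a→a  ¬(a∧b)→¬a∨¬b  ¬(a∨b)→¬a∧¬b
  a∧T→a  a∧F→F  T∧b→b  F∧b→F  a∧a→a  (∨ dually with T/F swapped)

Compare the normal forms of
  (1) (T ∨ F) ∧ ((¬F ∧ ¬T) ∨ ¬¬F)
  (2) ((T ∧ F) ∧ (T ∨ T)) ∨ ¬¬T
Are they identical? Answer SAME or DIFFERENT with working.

Answer: DIFFERENT — A ⇓ F, B ⇓ T

Reduction:
Term A:
  start: (T ∨ F) ∧ ((¬F ∧ ¬T) ∨ ¬¬F)
  [1] T ∧ ((¬F ∧ ¬T) ∨ ¬¬F)
  [2] (¬F ∧ ¬T) ∨ ¬¬F
  [3] (T ∧ ¬T) ∨ ¬¬F
  [4] ¬T ∨ ¬¬F
  [5] F ∨ ¬¬F
  [6] ¬¬F
  [7] F

Term B:
  start: ((T ∧ F) ∧ (T ∨ T)) ∨ ¬¬T
  [1] (F ∧ (T ∨ T)) ∨ ¬¬T
  [2] F ∨ ¬¬T
  [3] ¬¬T
  [4] T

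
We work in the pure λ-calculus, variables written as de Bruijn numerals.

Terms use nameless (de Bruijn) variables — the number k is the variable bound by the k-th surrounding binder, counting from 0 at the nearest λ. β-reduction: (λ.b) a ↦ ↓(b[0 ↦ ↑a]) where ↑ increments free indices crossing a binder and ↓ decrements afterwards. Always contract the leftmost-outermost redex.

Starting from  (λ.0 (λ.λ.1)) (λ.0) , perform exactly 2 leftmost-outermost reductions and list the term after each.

Answer: after 2 steps: λ.λ.1

Derivation:
  start: (λ.0 (λ.λ.1)) (λ.0)
  →1  (λ.0) (λ.λ.1)
  →2  λ.λ.1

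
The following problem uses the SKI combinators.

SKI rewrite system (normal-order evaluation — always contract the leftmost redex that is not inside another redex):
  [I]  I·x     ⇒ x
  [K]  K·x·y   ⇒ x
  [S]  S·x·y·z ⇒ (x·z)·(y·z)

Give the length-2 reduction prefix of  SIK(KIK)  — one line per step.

  start: SIK(KIK)
  →1  I(KIK)(K(KIK))
  →2  KIK(K(KIK))

Answer: after 2 steps: KIK(K(KIK))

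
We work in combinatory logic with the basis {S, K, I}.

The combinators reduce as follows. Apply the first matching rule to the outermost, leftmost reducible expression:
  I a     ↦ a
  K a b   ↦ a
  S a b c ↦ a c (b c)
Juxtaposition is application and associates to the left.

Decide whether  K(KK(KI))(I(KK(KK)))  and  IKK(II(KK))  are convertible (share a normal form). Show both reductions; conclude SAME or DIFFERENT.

Term A:
  start: K(KK(KI))(I(KK(KK)))
  [1] KK(KI)
  [2] K

Term B:
  start: IKK(II(KK))
  [1] KK(II(KK))
  [2] K

Answer: SAME — A ⇓ K, B ⇓ K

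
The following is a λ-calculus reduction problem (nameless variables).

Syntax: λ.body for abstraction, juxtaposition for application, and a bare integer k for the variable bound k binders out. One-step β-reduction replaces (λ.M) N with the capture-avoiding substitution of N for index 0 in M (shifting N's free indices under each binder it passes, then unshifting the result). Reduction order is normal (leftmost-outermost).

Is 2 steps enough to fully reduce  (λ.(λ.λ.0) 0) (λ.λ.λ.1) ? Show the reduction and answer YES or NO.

Answer: YES — reaches normal form λ.0 in 2 ≤ 2 steps

Derivation:
  start: (λ.(λ.λ.0) 0) (λ.λ.λ.1)
  step 1: (λ.λ.0) (λ.λ.λ.1)
  step 2: λ.0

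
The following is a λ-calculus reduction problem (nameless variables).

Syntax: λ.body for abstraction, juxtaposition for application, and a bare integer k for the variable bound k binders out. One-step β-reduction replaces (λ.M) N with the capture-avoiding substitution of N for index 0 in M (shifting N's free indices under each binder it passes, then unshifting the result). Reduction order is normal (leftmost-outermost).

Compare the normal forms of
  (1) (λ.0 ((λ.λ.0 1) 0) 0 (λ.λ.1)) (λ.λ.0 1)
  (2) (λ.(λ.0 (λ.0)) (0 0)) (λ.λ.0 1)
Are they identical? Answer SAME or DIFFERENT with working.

Answer: DIFFERENT — A ⇓ λ.λ.0 (λ.λ.0 1), B ⇓ λ.λ.0 1

Reduction:
Term A:
  start: (λ.0 ((λ.λ.0 1) 0) 0 (λ.λ.1)) (λ.λ.0 1)
  step 1: (λ.λ.0 1) ((λ.λ.0 1) (λ.λ.0 1)) (λ.λ.0 1) (λ.λ.1)
  step 2: (λ.0 ((λ.λ.0 1) (λ.λ.0 1))) (λ.λ.0 1) (λ.λ.1)
  step 3: (λ.λ.0 1) ((λ.λ.0 1) (λ.λ.0 1)) (λ.λ.1)
  step 4: (λ.0 ((λ.λ.0 1) (λ.λ.0 1))) (λ.λ.1)
  step 5: (λ.λ.1) ((λ.λ.0 1) (λ.λ.0 1))
  step 6: λ.(λ.λ.0 1) (λ.λ.0 1)
  step 7: λ.λ.0 (λ.λ.0 1)

Term B:
  start: (λ.(λ.0 (λ.0)) (0 0)) (λ.λ.0 1)
  step 1: (λ.0 (λ.0)) ((λ.λ.0 1) (λ.λ.0 1))
  step 2: (λ.λ.0 1) (λ.λ.0 1) (λ.0)
  step 3: (λ.0 (λ.λ.0 1)) (λ.0)
  step 4: (λ.0) (λ.λ.0 1)
  step 5: λ.λ.0 1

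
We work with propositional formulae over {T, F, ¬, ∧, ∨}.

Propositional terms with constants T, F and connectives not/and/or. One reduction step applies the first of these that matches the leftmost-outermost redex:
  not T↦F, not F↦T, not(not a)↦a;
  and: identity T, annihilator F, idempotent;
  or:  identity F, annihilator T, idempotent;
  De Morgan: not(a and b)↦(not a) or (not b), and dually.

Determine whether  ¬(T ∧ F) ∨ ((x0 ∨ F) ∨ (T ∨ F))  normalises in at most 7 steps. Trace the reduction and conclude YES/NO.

  start: ¬(T ∧ F) ∨ ((x0 ∨ F) ∨ (T ∨ F))
  →1  (¬T ∨ ¬F) ∨ ((x0 ∨ F) ∨ (T ∨ F))
  →2  (F ∨ ¬F) ∨ ((x0 ∨ F) ∨ (T ∨ F))
  →3  ¬F ∨ ((x0 ∨ F) ∨ (T ∨ F))
  →4  T ∨ ((x0 ∨ F) ∨ (T ∨ F))
  →5  T

Answer: YES — reaches normal form T in 5 ≤ 7 steps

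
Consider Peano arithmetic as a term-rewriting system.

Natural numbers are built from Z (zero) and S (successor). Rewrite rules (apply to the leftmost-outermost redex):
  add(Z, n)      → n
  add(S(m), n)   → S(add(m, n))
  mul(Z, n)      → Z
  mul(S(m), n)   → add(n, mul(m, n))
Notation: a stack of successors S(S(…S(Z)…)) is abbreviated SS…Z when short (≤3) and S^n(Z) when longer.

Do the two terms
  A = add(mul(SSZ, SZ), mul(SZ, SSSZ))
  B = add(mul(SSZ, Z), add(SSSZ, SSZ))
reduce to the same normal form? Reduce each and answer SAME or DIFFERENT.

Term A:
  start: add(mul(SSZ, SZ), mul(SZ, SSSZ))
  →1  add(add(SZ, mul(SZ, SZ)), mul(SZ, SSSZ))
  →2  add(S(add(Z, mul(SZ, SZ))), mul(SZ, SSSZ))
  →3  S(add(add(Z, mul(SZ, SZ)), mul(SZ, SSSZ)))
  →4  S(add(mul(SZ, SZ), mul(SZ, SSSZ)))
  →5  S(add(add(SZ, mul(Z, SZ)), mul(SZ, SSSZ)))
  →6  S(add(S(add(Z, mul(Z, SZ))), mul(SZ, SSSZ)))
  →7  S(S(add(add(Z, mul(Z, SZ)), mul(SZ, SSSZ))))
  →8  S(S(add(mul(Z, SZ), mul(SZ, SSSZ))))
  →9  S(S(add(Z, mul(SZ, SSSZ))))
  →10  S(S(mul(SZ, SSSZ)))
  →11  S(S(add(SSSZ, mul(Z, SSSZ))))
  →12  S(S(S(add(SSZ, mul(Z, SSSZ)))))
  →13  S(S(S(S(add(SZ, mul(Z, SSSZ))))))
  →14  S(S(S(S(S(add(Z, mul(Z, SSSZ)))))))
  →15  S(S(S(S(S(mul(Z, SSSZ))))))
  →16  S^5(Z)

Term B:
  start: add(mul(SSZ, Z), add(SSSZ, SSZ))
  →1  add(add(Z, mul(SZ, Z)), add(SSSZ, SSZ))
  →2  add(mul(SZ, Z), add(SSSZ, SSZ))
  →3  add(add(Z, mul(Z, Z)), add(SSSZ, SSZ))
  →4  add(mul(Z, Z), add(SSSZ, SSZ))
  →5  add(Z, add(SSSZ, SSZ))
  →6  add(SSSZ, SSZ)
  →7  S(add(SSZ, SSZ))
  →8  S(S(add(SZ, SSZ)))
  →9  S(S(S(add(Z, SSZ))))
  →10  S^5(Z)

Answer: SAME — A ⇓ S^5(Z), B ⇓ S^5(Z)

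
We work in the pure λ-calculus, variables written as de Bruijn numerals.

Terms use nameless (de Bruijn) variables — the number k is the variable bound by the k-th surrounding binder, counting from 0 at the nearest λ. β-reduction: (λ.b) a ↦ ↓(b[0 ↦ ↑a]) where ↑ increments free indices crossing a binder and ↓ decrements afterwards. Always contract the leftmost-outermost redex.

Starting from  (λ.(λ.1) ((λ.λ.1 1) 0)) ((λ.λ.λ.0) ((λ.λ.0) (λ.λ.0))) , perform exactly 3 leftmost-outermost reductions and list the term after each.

Answer: after 3 steps: λ.λ.0

Working:
  start: (λ.(λ.1) ((λ.λ.1 1) 0)) ((λ.λ.λ.0) ((λ.λ.0) (λ.λ.0)))
  [1] (λ.(λ.λ.λ.0) ((λ.λ.0) (λ.λ.0))) ((λ.λ.1 1) ((λ.λ.λ.0) ((λ.λ.0) (λ.λ.0))))
  [2] (λ.λ.λ.0) ((λ.λ.0) (λ.λ.0))
  [3] λ.λ.0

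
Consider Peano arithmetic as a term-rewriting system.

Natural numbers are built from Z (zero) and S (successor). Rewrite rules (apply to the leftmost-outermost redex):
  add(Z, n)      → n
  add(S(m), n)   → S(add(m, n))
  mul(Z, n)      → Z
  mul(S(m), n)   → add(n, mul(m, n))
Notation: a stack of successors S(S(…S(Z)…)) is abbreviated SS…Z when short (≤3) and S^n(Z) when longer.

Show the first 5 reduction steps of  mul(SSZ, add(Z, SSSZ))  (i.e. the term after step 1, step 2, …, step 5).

  start: mul(SSZ, add(Z, SSSZ))
  [1] add(add(Z, SSSZ), mul(SZ, add(Z, SSSZ)))
  [2] add(SSSZ, mul(SZ, add(Z, SSSZ)))
  [3] S(add(SSZ, mul(SZ, add(Z, SSSZ))))
  [4] S(S(add(SZ, mul(SZ, add(Z, SSSZ)))))
  [5] S(S(S(add(Z, mul(SZ, add(Z, SSSZ))))))

Answer: after 5 steps: S(S(S(add(Z, mul(SZ, add(Z, SSSZ))))))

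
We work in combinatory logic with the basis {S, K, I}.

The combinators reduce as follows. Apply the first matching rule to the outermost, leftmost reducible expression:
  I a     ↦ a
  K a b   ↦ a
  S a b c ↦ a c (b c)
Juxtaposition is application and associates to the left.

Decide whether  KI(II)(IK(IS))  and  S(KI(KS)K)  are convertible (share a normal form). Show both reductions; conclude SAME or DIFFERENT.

Term A:
  start: KI(II)(IK(IS))
  →1  I(IK(IS))
  →2  IK(IS)
  →3  K(IS)
  →4  KS

Term B:
  start: S(KI(KS)K)
  →1  S(IK)
  →2  SK

Answer: DIFFERENT — A ⇓ KS, B ⇓ SK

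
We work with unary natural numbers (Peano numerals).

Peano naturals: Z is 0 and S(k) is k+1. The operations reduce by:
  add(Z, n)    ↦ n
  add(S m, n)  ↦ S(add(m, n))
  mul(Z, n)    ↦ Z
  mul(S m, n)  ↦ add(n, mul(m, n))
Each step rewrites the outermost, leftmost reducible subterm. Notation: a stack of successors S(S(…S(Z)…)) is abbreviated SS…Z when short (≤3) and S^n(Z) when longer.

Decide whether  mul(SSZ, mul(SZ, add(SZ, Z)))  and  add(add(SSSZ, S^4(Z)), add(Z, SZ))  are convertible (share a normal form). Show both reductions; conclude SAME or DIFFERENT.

Answer: DIFFERENT — A ⇓ SSZ, B ⇓ S^8(Z)

Reduction:
Term A:
  start: mul(SSZ, mul(SZ, add(SZ, Z)))
  step 1: add(mul(SZ, add(SZ, Z)), mul(SZ, mul(SZ, add(SZ, Z))))
  step 2: add(add(add(SZ, Z), mul(Z, add(SZ, Z))), mul(SZ, mul(SZ, add(SZ, Z))))
  step 3: add(add(S(add(Z, Z)), mul(Z, add(SZ, Z))), mul(SZ, mul(SZ, add(SZ, Z))))
  step 4: add(S(add(add(Z, Z), mul(Z, add(SZ, Z)))), mul(SZ, mul(SZ, add(SZ, Z))))
  step 5: S(add(add(add(Z, Z), mul(Z, add(SZ, Z))), mul(SZ, mul(SZ, add(SZ, Z)))))
  step 6: S(add(add(Z, mul(Z, add(SZ, Z))), mul(SZ, mul(SZ, add(SZ, Z)))))
  step 7: S(add(mul(Z, add(SZ, Z)), mul(SZ, mul(SZ, add(SZ, Z)))))
  step 8: S(add(Z, mul(SZ, mul(SZ, add(SZ, Z)))))
  step 9: S(mul(SZ, mul(SZ, add(SZ, Z))))
  step 10: S(add(mul(SZ, add(SZ, Z)), mul(Z, mul(SZ, add(SZ, Z)))))
  step 11: S(add(add(add(SZ, Z), mul(Z, add(SZ, Z))), mul(Z, mul(SZ, add(SZ, Z)))))
  step 12: S(add(add(S(add(Z, Z)), mul(Z, add(SZ, Z))), mul(Z, mul(SZ, add(SZ, Z)))))
  step 13: S(add(S(add(add(Z, Z), mul(Z, add(SZ, Z)))), mul(Z, mul(SZ, add(SZ, Z)))))
  step 14: S(S(add(add(add(Z, Z), mul(Z, add(SZ, Z))), mul(Z, mul(SZ, add(SZ, Z))))))
  step 15: S(S(add(add(Z, mul(Z, add(SZ, Z))), mul(Z, mul(SZ, add(SZ, Z))))))
  step 16: S(S(add(mul(Z, add(SZ, Z)), mul(Z, mul(SZ, add(SZ, Z))))))
  step 17: S(S(add(Z, mul(Z, mul(SZ, add(SZ, Z))))))
  step 18: S(S(mul(Z, mul(SZ, add(SZ, Z)))))
  step 19: SSZ

Term B:
  start: add(add(SSSZ, S^4(Z)), add(Z, SZ))
  step 1: add(S(add(SSZ, S^4(Z))), add(Z, SZ))
  step 2: S(add(add(SSZ, S^4(Z)), add(Z, SZ)))
  step 3: S(add(S(add(SZ, S^4(Z))), add(Z, SZ)))
  step 4: S(S(add(add(SZ, S^4(Z)), add(Z, SZ))))
  step 5: S(S(add(S(add(Z, S^4(Z))), add(Z, SZ))))
  step 6: S(S(S(add(add(Z, S^4(Z)), add(Z, SZ)))))
  step 7: S(S(S(add(S^4(Z), add(Z, SZ)))))
  step 8: S(S(S(S(add(SSSZ, add(Z, SZ))))))
  step 9: S(S(S(S(S(add(SSZ, add(Z, SZ)))))))
  step 10: S(S(S(S(S(S(add(SZ, add(Z, SZ))))))))
  step 11: S(S(S(S(S(S(S(add(Z, add(Z, SZ)))))))))
  step 12: S(S(S(S(S(S(S(add(Z, SZ))))))))
  step 13: S^8(Z)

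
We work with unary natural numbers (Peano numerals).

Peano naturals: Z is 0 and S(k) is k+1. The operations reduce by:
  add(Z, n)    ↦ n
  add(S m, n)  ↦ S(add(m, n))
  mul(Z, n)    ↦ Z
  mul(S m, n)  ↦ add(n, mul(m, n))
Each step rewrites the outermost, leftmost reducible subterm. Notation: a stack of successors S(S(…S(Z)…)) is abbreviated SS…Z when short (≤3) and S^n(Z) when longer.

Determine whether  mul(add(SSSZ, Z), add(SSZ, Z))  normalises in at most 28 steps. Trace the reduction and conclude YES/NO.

  start: mul(add(SSSZ, Z), add(SSZ, Z))
  →1  mul(S(add(SSZ, Z)), add(SSZ, Z))
  →2  add(add(SSZ, Z), mul(add(SSZ, Z), add(SSZ, Z)))
  →3  add(S(add(SZ, Z)), mul(add(SSZ, Z), add(SSZ, Z)))
  →4  S(add(add(SZ, Z), mul(add(SSZ, Z), add(SSZ, Z))))
  →5  S(add(S(add(Z, Z)), mul(add(SSZ, Z), add(SSZ, Z))))
  →6  S(S(add(add(Z, Z), mul(add(SSZ, Z), add(SSZ, Z)))))
  →7  S(S(add(Z, mul(add(SSZ, Z), add(SSZ, Z)))))
  →8  S(S(mul(add(SSZ, Z), add(SSZ, Z))))
  →9  S(S(mul(S(add(SZ, Z)), add(SSZ, Z))))
  →10  S(S(add(add(SSZ, Z), mul(add(SZ, Z), add(SSZ, Z)))))
  →11  S(S(add(S(add(SZ, Z)), mul(add(SZ, Z), add(SSZ, Z)))))
  →12  S(S(S(add(add(SZ, Z), mul(add(SZ, Z), add(SSZ, Z))))))
  →13  S(S(S(add(S(add(Z, Z)), mul(add(SZ, Z), add(SSZ, Z))))))
  →14  S(S(S(S(add(add(Z, Z), mul(add(SZ, Z), add(SSZ, Z)))))))
  →15  S(S(S(S(add(Z, mul(add(SZ, Z), add(SSZ, Z)))))))
  →16  S(S(S(S(mul(add(SZ, Z), add(SSZ, Z))))))
  →17  S(S(S(S(mul(S(add(Z, Z)), add(SSZ, Z))))))
  →18  S(S(S(S(add(add(SSZ, Z), mul(add(Z, Z), add(SSZ, Z)))))))
  →19  S(S(S(S(add(S(add(SZ, Z)), mul(add(Z, Z), add(SSZ, Z)))))))
  →20  S(S(S(S(S(add(add(SZ, Z), mul(add(Z, Z), add(SSZ, Z))))))))
  →21  S(S(S(S(S(add(S(add(Z, Z)), mul(add(Z, Z), add(SSZ, Z))))))))
  →22  S(S(S(S(S(S(add(add(Z, Z), mul(add(Z, Z), add(SSZ, Z)))))))))
  →23  S(S(S(S(S(S(add(Z, mul(add(Z, Z), add(SSZ, Z)))))))))
  →24  S(S(S(S(S(S(mul(add(Z, Z), add(SSZ, Z))))))))
  →25  S(S(S(S(S(S(mul(Z, add(SSZ, Z))))))))
  →26  S^6(Z)

Answer: YES — reaches normal form S^6(Z) in 26 ≤ 28 steps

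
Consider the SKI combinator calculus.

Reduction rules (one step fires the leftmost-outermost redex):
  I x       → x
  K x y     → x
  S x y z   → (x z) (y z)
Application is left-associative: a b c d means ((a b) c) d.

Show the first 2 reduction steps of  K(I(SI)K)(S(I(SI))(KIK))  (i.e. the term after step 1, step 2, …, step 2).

Answer: after 2 steps: SIK

Working:
  start: K(I(SI)K)(S(I(SI))(KIK))
  step 1: I(SI)K
  step 2: SIK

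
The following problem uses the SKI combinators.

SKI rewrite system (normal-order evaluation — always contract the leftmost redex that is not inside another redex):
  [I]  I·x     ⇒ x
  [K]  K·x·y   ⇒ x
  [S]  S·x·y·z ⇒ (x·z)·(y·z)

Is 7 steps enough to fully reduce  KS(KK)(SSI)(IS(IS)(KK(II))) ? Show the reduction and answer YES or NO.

  start: KS(KK)(SSI)(IS(IS)(KK(II)))
  step 1: S(SSI)(IS(IS)(KK(II)))
  step 2: S(SSI)(S(IS)(KK(II)))
  step 3: S(SSI)(SS(KK(II)))
  step 4: S(SSI)(SSK)

Answer: YES — reaches normal form S(SSI)(SSK) in 4 ≤ 7 steps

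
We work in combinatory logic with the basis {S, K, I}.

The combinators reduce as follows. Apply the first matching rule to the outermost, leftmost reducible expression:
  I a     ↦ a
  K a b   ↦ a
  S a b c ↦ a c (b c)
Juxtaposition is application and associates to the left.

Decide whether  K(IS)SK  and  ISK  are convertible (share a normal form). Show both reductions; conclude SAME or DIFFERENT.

Answer: SAME — A ⇓ SK, B ⇓ SK

Derivation:
Term A:
  start: K(IS)SK
  →1  ISK
  →2  SK

Term B:
  start: ISK
  →1  SK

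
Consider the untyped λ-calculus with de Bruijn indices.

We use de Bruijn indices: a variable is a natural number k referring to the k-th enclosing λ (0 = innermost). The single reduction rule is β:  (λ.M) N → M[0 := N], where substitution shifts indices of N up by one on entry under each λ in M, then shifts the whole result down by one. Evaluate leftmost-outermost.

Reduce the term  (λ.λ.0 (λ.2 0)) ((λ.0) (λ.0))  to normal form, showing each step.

Answer: normal form = λ.0 (λ.0)  (in 3 steps)

Reduction:
  start: (λ.λ.0 (λ.2 0)) ((λ.0) (λ.0))
  →1  λ.0 (λ.(λ.0) (λ.0) 0)
  →2  λ.0 (λ.(λ.0) 0)
  →3  λ.0 (λ.0)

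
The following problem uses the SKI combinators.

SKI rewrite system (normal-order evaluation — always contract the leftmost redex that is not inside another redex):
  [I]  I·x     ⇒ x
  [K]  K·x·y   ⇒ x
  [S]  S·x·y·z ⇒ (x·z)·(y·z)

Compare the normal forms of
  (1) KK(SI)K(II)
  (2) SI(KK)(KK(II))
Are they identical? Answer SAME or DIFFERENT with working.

Term A:
  start: KK(SI)K(II)
  →1  KK(II)
  →2  K

Term B:
  start: SI(KK)(KK(II))
  →1  I(KK(II))(KK(KK(II)))
  →2  KK(II)(KK(KK(II)))
  →3  K(KK(KK(II)))
  →4  KK

Answer: DIFFERENT — A ⇓ K, B ⇓ KK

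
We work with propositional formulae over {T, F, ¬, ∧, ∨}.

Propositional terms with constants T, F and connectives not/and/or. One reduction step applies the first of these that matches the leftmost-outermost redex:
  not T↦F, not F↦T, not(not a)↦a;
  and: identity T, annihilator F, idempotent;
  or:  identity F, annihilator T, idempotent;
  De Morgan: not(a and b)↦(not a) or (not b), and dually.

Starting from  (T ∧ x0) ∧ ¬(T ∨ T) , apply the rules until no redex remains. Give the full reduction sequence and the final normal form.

Answer: normal form = F  (in 5 steps)

Reduction:
  start: (T ∧ x0) ∧ ¬(T ∨ T)
  [1] x0 ∧ ¬(T ∨ T)
  [2] x0 ∧ (¬T ∧ ¬T)
  [3] x0 ∧ ¬T
  [4] x0 ∧ F
  [5] F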